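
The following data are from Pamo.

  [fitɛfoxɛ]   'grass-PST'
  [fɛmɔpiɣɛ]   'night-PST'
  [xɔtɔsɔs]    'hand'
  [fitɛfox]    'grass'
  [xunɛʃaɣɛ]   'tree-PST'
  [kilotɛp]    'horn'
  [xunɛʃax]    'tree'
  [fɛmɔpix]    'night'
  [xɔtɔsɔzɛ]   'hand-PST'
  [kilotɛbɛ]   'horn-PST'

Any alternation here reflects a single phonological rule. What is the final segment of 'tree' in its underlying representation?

The stem for 'tree' ends in [ɣ] in [xunɛʃaɣɛ] but [x] in [xunɛʃax].
But 'grass' keeps [x] in both environments ([fitɛfoxɛ], [fitɛfox]), so there is no rule changing /x/ to [ɣ] before the PST suffix.
Therefore /ɣ/ is basic and [x] is derived by word-final obstruent devoicing (voiced obstruents become voiceless word-finally).

/ɣ/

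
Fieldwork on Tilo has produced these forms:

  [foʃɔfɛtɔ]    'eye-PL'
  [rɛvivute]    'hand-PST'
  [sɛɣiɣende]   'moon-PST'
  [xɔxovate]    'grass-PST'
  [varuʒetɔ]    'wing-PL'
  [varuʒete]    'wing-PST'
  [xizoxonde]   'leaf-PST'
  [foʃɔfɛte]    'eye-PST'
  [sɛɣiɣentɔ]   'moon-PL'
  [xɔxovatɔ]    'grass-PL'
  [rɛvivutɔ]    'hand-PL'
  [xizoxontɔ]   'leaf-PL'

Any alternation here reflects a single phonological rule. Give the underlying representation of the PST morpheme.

/-de/

The PST morpheme has two allomorphs, [-de] and [-te].
The PL suffix, which begins with [t], is invariant after every stem; so [t] is not altered by any rule here.
So the underlying form is /-de/, and voiced stops become voiceless after a vowel.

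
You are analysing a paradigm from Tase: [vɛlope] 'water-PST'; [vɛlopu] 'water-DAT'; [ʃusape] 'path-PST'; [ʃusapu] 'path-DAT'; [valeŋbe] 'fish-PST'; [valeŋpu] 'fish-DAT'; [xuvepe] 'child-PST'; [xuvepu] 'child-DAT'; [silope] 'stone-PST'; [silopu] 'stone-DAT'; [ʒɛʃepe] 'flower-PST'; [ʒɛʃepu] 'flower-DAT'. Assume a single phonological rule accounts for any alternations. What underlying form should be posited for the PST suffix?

The PST morpheme has two allomorphs, [-be] and [-pe].
The DAT suffix, which begins with [p], is invariant after every stem; so [p] is not altered by any rule here.
The PST suffix is therefore /-be/ underlyingly, with post-vocalic devoicing: voiced stops become voiceless after a vowel.

/-be/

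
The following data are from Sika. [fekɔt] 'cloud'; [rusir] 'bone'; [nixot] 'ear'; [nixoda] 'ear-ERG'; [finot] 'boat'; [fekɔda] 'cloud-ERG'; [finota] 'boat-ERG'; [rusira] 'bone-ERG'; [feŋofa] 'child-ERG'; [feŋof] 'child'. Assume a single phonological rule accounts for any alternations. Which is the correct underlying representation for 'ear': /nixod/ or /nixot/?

The stem for 'ear' ends in [d] in [nixoda] but [t] in [nixot].
Compare 'boat', with invariant [t] in [finota] and [finot]: an analysis with underlying /t/ and a rule producing [d] before the ERG suffix would wrongly predict alternation here too.
So /d/ is underlying, and a rule of word-final obstruent devoicing — voiced obstruents become voiceless word-finally — gives [t].

/nixod/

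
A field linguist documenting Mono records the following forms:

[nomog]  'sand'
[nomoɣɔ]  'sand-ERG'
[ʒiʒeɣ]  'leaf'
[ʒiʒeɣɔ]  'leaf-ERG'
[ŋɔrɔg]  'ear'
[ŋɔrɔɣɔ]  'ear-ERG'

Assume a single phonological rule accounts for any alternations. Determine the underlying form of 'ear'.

/ŋɔrɔg/

In [ŋɔrɔg] and [ŋɔrɔɣɔ] the final segment of 'ear' alternates: [g] ~ [ɣ].
But 'leaf' keeps [ɣ] in both environments ([ʒiʒeɣ], [ʒiʒeɣɔ]), so there is no rule changing /ɣ/ to [g] in isolation.
So /g/ is underlying, and a rule of intervocalic spirantization — voiced stops become fricatives between vowels — gives [ɣ].
The underlying form of 'ear' is therefore /ŋɔrɔg/.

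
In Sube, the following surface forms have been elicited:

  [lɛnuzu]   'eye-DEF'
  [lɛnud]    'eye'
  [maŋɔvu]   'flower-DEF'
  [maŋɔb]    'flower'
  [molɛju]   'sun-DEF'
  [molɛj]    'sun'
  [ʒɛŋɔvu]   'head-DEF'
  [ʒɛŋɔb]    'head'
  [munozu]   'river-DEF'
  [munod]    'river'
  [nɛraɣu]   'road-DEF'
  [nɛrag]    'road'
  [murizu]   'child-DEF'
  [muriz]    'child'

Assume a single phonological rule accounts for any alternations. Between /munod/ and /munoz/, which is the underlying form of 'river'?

In [munozu] and [munod] the final segment of 'river' alternates: [z] ~ [d].
If /z/ were underlying and a rule turned it into [d] in isolation, 'child' would also alternate; but it has [z] in both [murizu] and [muriz].
The alternation reflects intervocalic spirantization: voiced stops become fricatives between vowels. /d/ is underlying.

/munod/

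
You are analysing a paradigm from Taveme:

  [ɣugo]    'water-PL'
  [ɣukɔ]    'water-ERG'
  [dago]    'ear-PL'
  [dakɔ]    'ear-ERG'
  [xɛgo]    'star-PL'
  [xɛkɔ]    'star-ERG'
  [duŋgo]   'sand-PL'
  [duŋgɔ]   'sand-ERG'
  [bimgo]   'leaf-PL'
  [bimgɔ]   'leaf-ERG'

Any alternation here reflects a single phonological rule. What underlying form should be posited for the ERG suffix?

/-kɔ/

The ERG morpheme has two allomorphs, [-gɔ] and [-kɔ].
By contrast the PL suffix keeps its initial [g] throughout — that segment must be underlying.
So the underlying form is /-kɔ/, and voiceless stops become voiced after a nasal.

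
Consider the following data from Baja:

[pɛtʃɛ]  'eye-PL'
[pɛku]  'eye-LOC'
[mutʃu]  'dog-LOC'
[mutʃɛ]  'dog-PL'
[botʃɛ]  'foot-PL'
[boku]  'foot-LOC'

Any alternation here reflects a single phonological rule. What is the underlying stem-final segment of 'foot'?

The root 'foot' surfaces as [boku] and [botʃɛ], with a stem-final [k] ~ [tʃ] alternation.
But 'dog' keeps [tʃ] in both environments ([mutʃu], [mutʃɛ]), so there is no rule changing /tʃ/ to [k] before the LOC suffix.
The alternation reflects palatalization before a front vowel: /k/ becomes palato-alveolar [tʃ] before a front vowel. /k/ is underlying.

/k/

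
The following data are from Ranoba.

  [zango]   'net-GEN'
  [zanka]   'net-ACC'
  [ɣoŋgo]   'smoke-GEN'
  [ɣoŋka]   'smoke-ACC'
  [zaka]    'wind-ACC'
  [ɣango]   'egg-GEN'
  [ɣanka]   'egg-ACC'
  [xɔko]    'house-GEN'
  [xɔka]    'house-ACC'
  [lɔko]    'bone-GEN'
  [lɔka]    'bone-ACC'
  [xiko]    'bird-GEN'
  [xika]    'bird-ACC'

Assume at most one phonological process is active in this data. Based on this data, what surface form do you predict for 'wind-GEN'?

The GEN suffix surfaces as [-go] and [-ko], depending on the final segment of the stem.
The ACC suffix, which begins with [k], is invariant after every stem; so [k] is not altered by any rule here.
So the underlying form is /-go/, and voiced stops become voiceless after a vowel.
After 'wind', which ends in a vowel, the suffix surfaces as [-ko], giving [zako].

[zako]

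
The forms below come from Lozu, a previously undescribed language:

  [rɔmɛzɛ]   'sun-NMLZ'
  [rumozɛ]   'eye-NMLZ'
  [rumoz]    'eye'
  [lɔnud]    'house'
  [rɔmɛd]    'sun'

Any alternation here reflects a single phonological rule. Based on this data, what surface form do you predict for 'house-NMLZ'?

The stem for 'sun' ends in [d] in [rɔmɛd] but [z] in [rɔmɛzɛ].
The stem 'eye' ([rumoz], [rumozɛ]) shows [z] unchanged in both environments, so [z] cannot be basic with [d] derived in isolation.
So /d/ is underlying, and a rule of intervocalic spirantization — voiced stops become fricatives between vowels — gives [z].
From [lɔnud] the stem 'house' is /lɔnud/; between vowels this yields [lɔnuzɛ].

[lɔnuzɛ]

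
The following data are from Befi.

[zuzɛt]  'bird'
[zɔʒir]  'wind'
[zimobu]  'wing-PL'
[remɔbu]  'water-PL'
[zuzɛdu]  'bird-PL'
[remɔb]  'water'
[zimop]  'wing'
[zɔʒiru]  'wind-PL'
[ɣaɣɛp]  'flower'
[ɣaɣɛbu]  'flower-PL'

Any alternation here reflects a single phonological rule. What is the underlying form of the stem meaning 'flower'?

'flower' shows [p] ~ [b] at the end of the stem ([ɣaɣɛp] vs [ɣaɣɛbu]).
If /b/ were underlying and a rule turned it into [p] in isolation, 'water' would also alternate; but it has [b] in both [remɔb] and [remɔbu].
The underlying segment must be /p/; voiceless stops become voiced between vowels, yielding [b] there.
Hence 'flower' is /ɣaɣɛp/ underlyingly.

/ɣaɣɛp/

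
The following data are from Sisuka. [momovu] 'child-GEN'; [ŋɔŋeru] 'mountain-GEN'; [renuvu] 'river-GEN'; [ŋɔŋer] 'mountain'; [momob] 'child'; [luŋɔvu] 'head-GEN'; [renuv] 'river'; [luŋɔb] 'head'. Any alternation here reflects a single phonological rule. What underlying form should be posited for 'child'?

/momob/

The root 'child' surfaces as [momob] and [momovu], with a stem-final [b] ~ [v] alternation.
If /v/ were underlying and a rule turned it into [b] in isolation, 'river' would also alternate; but it has [v] in both [renuv] and [renuvu].
So /b/ is underlying, and a rule of intervocalic spirantization — voiced stops become fricatives between vowels — gives [v].
So 'child' = /momob/.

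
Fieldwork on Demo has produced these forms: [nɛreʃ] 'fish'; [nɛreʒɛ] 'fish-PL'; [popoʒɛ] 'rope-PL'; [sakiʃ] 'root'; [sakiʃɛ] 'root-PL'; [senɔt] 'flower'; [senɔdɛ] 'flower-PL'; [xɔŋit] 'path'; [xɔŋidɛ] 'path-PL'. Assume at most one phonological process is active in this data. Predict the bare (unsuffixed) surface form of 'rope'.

The stem for 'fish' ends in [ʃ] in [nɛreʃ] but [ʒ] in [nɛreʒɛ].
If /ʃ/ were underlying and a rule turned it into [ʒ] before the PL suffix, 'root' would also alternate; but it has [ʃ] in both [sakiʃ] and [sakiʃɛ].
Therefore /ʒ/ is basic and [ʃ] is derived by word-final obstruent devoicing (voiced obstruents become voiceless word-finally).
From [popoʒɛ] the stem 'rope' is /popoʒ/; word-finally this yields [popoʃ].

[popoʃ]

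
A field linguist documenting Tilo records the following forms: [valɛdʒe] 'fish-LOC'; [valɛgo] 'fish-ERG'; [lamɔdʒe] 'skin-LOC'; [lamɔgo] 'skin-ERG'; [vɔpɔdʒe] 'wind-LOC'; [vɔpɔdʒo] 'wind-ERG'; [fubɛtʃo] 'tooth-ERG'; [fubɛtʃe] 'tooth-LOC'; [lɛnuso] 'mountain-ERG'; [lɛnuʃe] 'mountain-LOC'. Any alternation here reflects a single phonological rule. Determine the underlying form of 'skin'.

/lamɔg/

'skin' shows [dʒ] ~ [g] at the end of the stem ([lamɔdʒe] vs [lamɔgo]).
Compare 'wind', with invariant [dʒ] in [vɔpɔdʒe] and [vɔpɔdʒo]: an analysis with underlying /dʒ/ and a rule producing [g] before the ERG suffix would wrongly predict alternation here too.
The alternation reflects palatalization before a front vowel: /g/ and /s/ become palato-alveolar [dʒ] and [ʃ] before a front vowel. /g/ is underlying.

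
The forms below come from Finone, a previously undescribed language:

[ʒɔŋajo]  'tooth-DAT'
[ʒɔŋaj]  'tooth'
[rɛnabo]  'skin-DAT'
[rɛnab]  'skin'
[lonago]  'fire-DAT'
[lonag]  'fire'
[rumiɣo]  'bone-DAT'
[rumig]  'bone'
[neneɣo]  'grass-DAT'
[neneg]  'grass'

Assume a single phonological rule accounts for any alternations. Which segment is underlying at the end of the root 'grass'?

/ɣ/

The stem for 'grass' ends in [ɣ] in [neneɣo] but [g] in [neneg].
But 'fire' keeps [g] in both environments ([lonago], [lonag]), so there is no rule changing /g/ to [ɣ] before the DAT suffix.
Therefore /ɣ/ is basic and [g] is derived by word-final hardening (voiced fricatives become stops word-finally).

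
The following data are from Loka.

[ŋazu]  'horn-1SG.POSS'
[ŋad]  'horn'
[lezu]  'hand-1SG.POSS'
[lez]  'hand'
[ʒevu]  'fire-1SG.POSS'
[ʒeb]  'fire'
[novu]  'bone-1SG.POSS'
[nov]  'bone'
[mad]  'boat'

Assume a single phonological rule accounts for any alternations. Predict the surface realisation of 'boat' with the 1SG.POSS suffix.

The root 'horn' surfaces as [ŋazu] and [ŋad], with a stem-final [z] ~ [d] alternation.
But 'hand' keeps [z] in both environments ([lezu], [lez]), so there is no rule changing /z/ to [d] in isolation.
The alternation reflects intervocalic spirantization: voiced stops become fricatives between vowels. /d/ is underlying.
From [mad] the stem 'boat' is /mad/; between vowels this yields [mazu].

[mazu]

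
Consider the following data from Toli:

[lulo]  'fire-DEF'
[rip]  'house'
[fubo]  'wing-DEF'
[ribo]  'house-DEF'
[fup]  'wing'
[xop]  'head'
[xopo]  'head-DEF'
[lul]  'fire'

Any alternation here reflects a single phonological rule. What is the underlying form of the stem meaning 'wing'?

The root 'wing' surfaces as [fup] and [fubo], with a stem-final [p] ~ [b] alternation.
If /p/ were underlying and a rule turned it into [b] before the DEF suffix, 'head' would also alternate; but it has [p] in both [xop] and [xopo].
The alternation reflects word-final obstruent devoicing: voiced obstruents become voiceless word-finally. /b/ is underlying.
The underlying form of 'wing' is therefore /fub/.

/fub/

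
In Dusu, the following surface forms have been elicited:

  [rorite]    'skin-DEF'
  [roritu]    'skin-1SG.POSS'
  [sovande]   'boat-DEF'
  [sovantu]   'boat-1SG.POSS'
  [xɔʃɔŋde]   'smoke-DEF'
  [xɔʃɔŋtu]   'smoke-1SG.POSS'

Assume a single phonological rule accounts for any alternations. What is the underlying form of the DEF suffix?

The DEF suffix surfaces as [-de] and [-te], depending on the final segment of the stem.
By contrast the 1SG.POSS suffix keeps its initial [t] throughout — that segment must be underlying.
So the underlying form is /-de/, and voiced stops become voiceless after a vowel.

/-de/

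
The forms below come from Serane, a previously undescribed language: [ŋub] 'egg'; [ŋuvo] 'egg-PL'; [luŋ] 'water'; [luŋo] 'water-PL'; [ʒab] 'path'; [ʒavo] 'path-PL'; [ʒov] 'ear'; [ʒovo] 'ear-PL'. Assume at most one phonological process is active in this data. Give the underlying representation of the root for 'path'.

/ʒab/

In [ʒab] and [ʒavo] the final segment of 'path' alternates: [b] ~ [v].
Compare 'ear', with invariant [v] in [ʒov] and [ʒovo]: an analysis with underlying /v/ and a rule producing [b] in isolation would wrongly predict alternation here too.
The alternation reflects intervocalic spirantization: voiced stops become fricatives between vowels. /b/ is underlying.
The underlying form of 'path' is therefore /ʒab/.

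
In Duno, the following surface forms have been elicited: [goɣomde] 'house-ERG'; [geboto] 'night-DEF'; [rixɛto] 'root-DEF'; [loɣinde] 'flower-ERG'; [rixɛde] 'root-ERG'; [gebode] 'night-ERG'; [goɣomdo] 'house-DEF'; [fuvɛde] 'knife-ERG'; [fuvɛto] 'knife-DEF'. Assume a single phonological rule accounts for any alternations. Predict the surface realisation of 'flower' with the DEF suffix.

The DEF morpheme has two allomorphs, [-do] and [-to].
The ERG suffix, which begins with [d], is invariant after every stem; so [d] is not altered by any rule here.
So the underlying form is /-to/, and voiceless stops become voiced after a nasal.
After 'flower', which ends in a nasal, the suffix surfaces as [-do], giving [loɣindo].

[loɣindo]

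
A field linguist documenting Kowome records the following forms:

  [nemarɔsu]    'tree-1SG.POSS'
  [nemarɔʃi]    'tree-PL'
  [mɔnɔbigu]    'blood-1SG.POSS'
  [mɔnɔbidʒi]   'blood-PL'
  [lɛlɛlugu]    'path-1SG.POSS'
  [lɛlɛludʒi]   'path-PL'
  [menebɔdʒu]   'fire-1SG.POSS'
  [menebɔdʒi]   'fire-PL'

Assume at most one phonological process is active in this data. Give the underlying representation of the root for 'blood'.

/mɔnɔbig/

In [mɔnɔbigu] and [mɔnɔbidʒi] the final segment of 'blood' alternates: [g] ~ [dʒ].
If /dʒ/ were underlying and a rule turned it into [g] before the 1SG.POSS suffix, 'fire' would also alternate; but it has [dʒ] in both [menebɔdʒu] and [menebɔdʒi].
The alternation reflects palatalization before a front vowel: /g/ and /s/ become palato-alveolar [dʒ] and [ʃ] before a front vowel. /g/ is underlying.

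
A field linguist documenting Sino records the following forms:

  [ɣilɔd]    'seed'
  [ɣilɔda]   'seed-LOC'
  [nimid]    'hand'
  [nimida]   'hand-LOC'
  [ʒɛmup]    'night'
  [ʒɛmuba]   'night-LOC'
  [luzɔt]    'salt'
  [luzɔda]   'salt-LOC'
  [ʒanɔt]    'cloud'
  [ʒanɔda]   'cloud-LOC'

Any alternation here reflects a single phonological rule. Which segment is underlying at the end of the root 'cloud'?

/t/

'cloud' shows [t] ~ [d] at the end of the stem ([ʒanɔt] vs [ʒanɔda]).
The stem 'hand' ([nimid], [nimida]) shows [d] unchanged in both environments, so [d] cannot be basic with [t] derived in isolation.
Therefore /t/ is basic and [d] is derived by intervocalic voicing (voiceless stops become voiced between vowels).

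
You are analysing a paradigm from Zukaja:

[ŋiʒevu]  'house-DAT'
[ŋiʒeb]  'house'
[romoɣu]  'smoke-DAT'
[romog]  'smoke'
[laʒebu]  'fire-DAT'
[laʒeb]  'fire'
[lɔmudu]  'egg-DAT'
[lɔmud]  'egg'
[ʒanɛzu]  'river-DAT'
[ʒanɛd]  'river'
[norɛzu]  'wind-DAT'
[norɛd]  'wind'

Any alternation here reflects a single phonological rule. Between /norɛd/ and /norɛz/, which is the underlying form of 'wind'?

'wind' shows [z] ~ [d] at the end of the stem ([norɛzu] vs [norɛd]).
Compare 'egg', with invariant [d] in [lɔmudu] and [lɔmud]: an analysis with underlying /d/ and a rule producing [z] before the DAT suffix would wrongly predict alternation here too.
Therefore /z/ is basic and [d] is derived by word-final hardening (voiced fricatives become stops word-finally).

/norɛz/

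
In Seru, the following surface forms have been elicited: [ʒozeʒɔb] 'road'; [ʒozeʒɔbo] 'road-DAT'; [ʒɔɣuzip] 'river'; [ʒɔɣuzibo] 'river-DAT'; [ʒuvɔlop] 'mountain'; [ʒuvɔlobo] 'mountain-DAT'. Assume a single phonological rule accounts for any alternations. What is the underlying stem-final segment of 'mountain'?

/p/

The root 'mountain' surfaces as [ʒuvɔlop] and [ʒuvɔlobo], with a stem-final [p] ~ [b] alternation.
If /b/ were underlying and a rule turned it into [p] in isolation, 'road' would also alternate; but it has [b] in both [ʒozeʒɔb] and [ʒozeʒɔbo].
Therefore /p/ is basic and [b] is derived by intervocalic voicing (voiceless stops become voiced between vowels).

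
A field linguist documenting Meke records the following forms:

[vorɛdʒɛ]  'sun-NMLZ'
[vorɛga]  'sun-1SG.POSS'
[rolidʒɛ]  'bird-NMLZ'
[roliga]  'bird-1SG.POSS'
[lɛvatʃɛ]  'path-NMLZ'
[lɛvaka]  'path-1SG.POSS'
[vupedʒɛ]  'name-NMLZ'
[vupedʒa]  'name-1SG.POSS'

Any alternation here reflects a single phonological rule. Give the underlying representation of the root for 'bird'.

/rolig/

'bird' shows [dʒ] ~ [g] at the end of the stem ([rolidʒɛ] vs [roliga]).
But 'name' keeps [dʒ] in both environments ([vupedʒɛ], [vupedʒa]), so there is no rule changing /dʒ/ to [g] before the 1SG.POSS suffix.
Therefore /g/ is basic and [dʒ] is derived by palatalization before a front vowel (/k/ and /g/ become palato-alveolar [tʃ] and [dʒ] before a front vowel).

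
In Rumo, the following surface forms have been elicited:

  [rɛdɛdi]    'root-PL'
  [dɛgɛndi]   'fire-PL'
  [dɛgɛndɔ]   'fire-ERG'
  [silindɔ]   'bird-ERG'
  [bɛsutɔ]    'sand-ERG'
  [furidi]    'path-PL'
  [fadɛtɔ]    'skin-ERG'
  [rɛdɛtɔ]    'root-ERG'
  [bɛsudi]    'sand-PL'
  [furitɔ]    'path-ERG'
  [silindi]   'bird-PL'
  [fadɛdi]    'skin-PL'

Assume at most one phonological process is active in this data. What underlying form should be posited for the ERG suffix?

/-tɔ/

The ERG suffix surfaces as [-dɔ] and [-tɔ], depending on the final segment of the stem.
By contrast the PL suffix keeps its initial [d] throughout — that segment must be underlying.
The ERG suffix is therefore /-tɔ/ underlyingly, with post-nasal voicing: voiceless stops become voiced after a nasal.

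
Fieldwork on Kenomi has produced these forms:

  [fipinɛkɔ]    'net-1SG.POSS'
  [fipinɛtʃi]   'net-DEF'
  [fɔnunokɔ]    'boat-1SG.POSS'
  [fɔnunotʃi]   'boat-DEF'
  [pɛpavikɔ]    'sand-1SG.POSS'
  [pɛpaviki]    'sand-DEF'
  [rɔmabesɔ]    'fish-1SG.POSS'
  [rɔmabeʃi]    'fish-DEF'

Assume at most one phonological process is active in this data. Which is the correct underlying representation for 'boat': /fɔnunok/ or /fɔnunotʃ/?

The root 'boat' surfaces as [fɔnunokɔ] and [fɔnunotʃi], with a stem-final [k] ~ [tʃ] alternation.
The stem 'sand' ([pɛpavikɔ], [pɛpaviki]) shows [k] unchanged in both environments, so [k] cannot be basic with [tʃ] derived before the DEF suffix.
So /tʃ/ is underlying, and a rule of depalatalization — palato-alveolar /tʃ/ and /ʃ/ become [k] and [s] when no front vowel follows — gives [k].

/fɔnunotʃ/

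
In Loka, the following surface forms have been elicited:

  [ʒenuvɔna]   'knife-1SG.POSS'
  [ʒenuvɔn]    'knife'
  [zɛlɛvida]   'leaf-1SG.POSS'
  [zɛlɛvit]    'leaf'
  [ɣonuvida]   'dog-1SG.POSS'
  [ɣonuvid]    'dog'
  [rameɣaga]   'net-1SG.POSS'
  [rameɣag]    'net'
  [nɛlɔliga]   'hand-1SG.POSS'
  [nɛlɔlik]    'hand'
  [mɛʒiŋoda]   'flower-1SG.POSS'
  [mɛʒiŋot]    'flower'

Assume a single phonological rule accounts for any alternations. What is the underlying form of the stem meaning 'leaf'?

/zɛlɛvit/

The stem for 'leaf' ends in [d] in [zɛlɛvida] but [t] in [zɛlɛvit].
But 'dog' keeps [d] in both environments ([ɣonuvida], [ɣonuvid]), so there is no rule changing /d/ to [t] in isolation.
The alternation reflects intervocalic voicing: voiceless stops become voiced between vowels. /t/ is underlying.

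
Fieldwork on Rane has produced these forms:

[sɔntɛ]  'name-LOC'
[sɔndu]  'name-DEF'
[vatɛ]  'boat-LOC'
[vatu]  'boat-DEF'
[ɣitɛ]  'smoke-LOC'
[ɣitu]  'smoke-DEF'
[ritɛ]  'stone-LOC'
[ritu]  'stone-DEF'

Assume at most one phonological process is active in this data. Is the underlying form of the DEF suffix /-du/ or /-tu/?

The DEF suffix surfaces as [-du] and [-tu], depending on the final segment of the stem.
By contrast the LOC suffix keeps its initial [t] throughout — that segment must be underlying.
So the underlying form is /-du/, and voiced stops become voiceless after a vowel.

/-du/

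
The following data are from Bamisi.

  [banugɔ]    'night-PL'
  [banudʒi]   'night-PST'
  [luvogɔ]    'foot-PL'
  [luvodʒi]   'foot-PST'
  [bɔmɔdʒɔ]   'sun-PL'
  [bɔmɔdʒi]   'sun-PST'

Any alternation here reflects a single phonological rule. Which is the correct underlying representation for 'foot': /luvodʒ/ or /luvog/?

/luvog/

In [luvogɔ] and [luvodʒi] the final segment of 'foot' alternates: [g] ~ [dʒ].
The stem 'sun' ([bɔmɔdʒɔ], [bɔmɔdʒi]) shows [dʒ] unchanged in both environments, so [dʒ] cannot be basic with [g] derived before the PL suffix.
The alternation reflects palatalization before a front vowel: /g/ becomes palato-alveolar [dʒ] before a front vowel. /g/ is underlying.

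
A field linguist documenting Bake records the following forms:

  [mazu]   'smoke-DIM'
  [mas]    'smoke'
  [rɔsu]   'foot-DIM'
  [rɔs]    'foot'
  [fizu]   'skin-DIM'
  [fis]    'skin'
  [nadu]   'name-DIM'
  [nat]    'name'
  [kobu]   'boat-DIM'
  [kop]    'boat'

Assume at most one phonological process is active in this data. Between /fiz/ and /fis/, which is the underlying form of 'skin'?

/fiz/

The root 'skin' surfaces as [fizu] and [fis], with a stem-final [z] ~ [s] alternation.
If /s/ were underlying and a rule turned it into [z] before the DIM suffix, 'foot' would also alternate; but it has [s] in both [rɔsu] and [rɔs].
So /z/ is underlying, and a rule of word-final obstruent devoicing — voiced obstruents become voiceless word-finally — gives [s].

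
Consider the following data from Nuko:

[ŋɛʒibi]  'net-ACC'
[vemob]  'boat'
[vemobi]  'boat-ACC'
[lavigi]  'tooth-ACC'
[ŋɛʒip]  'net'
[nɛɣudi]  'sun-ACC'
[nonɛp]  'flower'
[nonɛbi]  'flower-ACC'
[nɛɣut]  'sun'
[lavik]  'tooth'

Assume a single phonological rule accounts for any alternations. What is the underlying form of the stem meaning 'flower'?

The root 'flower' surfaces as [nonɛbi] and [nonɛp], with a stem-final [b] ~ [p] alternation.
If /b/ were underlying and a rule turned it into [p] in isolation, 'boat' would also alternate; but it has [b] in both [vemobi] and [vemob].
The underlying segment must be /p/; voiceless stops become voiced between vowels, yielding [b] there.
So 'flower' = /nonɛp/.

/nonɛp/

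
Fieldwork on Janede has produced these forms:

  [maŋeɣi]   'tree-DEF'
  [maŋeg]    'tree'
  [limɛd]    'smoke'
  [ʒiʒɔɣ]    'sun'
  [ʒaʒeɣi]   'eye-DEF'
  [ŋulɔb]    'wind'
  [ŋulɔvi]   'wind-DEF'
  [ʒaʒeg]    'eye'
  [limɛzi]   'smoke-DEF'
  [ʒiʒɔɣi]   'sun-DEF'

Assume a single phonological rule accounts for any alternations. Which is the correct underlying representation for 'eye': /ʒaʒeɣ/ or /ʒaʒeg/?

/ʒaʒeg/

The stem for 'eye' ends in [g] in [ʒaʒeg] but [ɣ] in [ʒaʒeɣi].
The stem 'sun' ([ʒiʒɔɣ], [ʒiʒɔɣi]) shows [ɣ] unchanged in both environments, so [ɣ] cannot be basic with [g] derived in isolation.
Therefore /g/ is basic and [ɣ] is derived by intervocalic spirantization (voiced stops become fricatives between vowels).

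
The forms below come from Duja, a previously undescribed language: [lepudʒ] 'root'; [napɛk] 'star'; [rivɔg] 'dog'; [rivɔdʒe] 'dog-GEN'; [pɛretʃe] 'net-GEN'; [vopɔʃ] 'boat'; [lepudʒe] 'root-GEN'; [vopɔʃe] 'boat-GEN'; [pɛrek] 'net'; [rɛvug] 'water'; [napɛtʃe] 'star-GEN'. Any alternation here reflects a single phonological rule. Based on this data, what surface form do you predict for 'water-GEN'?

[rɛvudʒe]

The stem for 'dog' ends in [dʒ] in [rivɔdʒe] but [g] in [rivɔg].
The stem 'root' ([lepudʒe], [lepudʒ]) shows [dʒ] unchanged in both environments, so [dʒ] cannot be basic with [g] derived in isolation.
The alternation reflects palatalization before a front vowel: /k/ and /g/ become palato-alveolar [tʃ] and [dʒ] before a front vowel. /g/ is underlying.
From [rɛvug] the stem 'water' is /rɛvug/; before a front vowel this yields [rɛvudʒe].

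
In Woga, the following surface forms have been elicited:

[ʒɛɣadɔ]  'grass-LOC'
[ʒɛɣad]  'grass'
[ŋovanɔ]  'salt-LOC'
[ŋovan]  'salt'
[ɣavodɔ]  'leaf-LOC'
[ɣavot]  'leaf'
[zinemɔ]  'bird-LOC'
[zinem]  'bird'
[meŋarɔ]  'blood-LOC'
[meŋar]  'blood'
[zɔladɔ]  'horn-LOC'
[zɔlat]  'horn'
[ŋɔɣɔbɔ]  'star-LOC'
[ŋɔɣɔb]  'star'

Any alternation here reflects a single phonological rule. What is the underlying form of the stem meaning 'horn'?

/zɔlat/

'horn' shows [d] ~ [t] at the end of the stem ([zɔladɔ] vs [zɔlat]).
If /d/ were underlying and a rule turned it into [t] in isolation, 'grass' would also alternate; but it has [d] in both [ʒɛɣadɔ] and [ʒɛɣad].
Therefore /t/ is basic and [d] is derived by intervocalic voicing (voiceless stops become voiced between vowels).
Hence 'horn' is /zɔlat/ underlyingly.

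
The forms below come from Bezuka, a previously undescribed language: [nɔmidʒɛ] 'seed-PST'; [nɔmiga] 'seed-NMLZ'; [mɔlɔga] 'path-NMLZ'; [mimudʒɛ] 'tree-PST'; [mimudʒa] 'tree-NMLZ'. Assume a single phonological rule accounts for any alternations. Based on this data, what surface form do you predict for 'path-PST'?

[mɔlɔdʒɛ]

The root 'seed' surfaces as [nɔmidʒɛ] and [nɔmiga], with a stem-final [dʒ] ~ [g] alternation.
But 'tree' keeps [dʒ] in both environments ([mimudʒɛ], [mimudʒa]), so there is no rule changing /dʒ/ to [g] before the NMLZ suffix.
Therefore /g/ is basic and [dʒ] is derived by palatalization before a front vowel (/g/ becomes palato-alveolar [dʒ] before a front vowel).
The one attested form of 'path', [mɔlɔga], shows underlying /mɔlɔg/. Applying the same rule before a front vowel gives [mɔlɔdʒɛ].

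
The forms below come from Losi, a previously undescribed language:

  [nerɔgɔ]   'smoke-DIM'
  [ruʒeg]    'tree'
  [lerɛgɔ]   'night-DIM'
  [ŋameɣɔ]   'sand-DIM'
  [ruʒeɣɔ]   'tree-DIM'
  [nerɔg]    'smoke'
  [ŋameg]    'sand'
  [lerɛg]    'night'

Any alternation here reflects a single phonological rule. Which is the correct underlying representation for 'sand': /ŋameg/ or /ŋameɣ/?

In [ŋameg] and [ŋameɣɔ] the final segment of 'sand' alternates: [g] ~ [ɣ].
But 'night' keeps [g] in both environments ([lerɛg], [lerɛgɔ]), so there is no rule changing /g/ to [ɣ] before the DIM suffix.
The underlying segment must be /ɣ/; voiced fricatives become stops word-finally, yielding [g] there.

/ŋameɣ/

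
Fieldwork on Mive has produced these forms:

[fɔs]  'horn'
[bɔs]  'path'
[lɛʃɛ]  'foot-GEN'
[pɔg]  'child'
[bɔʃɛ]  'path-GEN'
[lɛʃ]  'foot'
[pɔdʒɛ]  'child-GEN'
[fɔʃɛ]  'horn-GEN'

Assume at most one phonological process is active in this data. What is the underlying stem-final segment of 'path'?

/s/

The stem for 'path' ends in [s] in [bɔs] but [ʃ] in [bɔʃɛ].
But 'foot' keeps [ʃ] in both environments ([lɛʃ], [lɛʃɛ]), so there is no rule changing /ʃ/ to [s] in isolation.
The alternation reflects palatalization before a front vowel: /g/ and /s/ become palato-alveolar [dʒ] and [ʃ] before a front vowel. /s/ is underlying.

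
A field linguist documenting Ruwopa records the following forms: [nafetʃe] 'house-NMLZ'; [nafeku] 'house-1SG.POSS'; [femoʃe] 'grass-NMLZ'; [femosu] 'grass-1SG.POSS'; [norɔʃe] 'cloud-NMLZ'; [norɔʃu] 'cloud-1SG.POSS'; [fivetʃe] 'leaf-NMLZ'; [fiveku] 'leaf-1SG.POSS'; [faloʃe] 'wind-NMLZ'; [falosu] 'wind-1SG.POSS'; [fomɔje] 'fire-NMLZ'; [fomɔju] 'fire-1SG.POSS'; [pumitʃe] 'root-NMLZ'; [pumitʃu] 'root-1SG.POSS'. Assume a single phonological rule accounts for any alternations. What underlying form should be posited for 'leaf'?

/fivek/

In [fivetʃe] and [fiveku] the final segment of 'leaf' alternates: [tʃ] ~ [k].
But 'root' keeps [tʃ] in both environments ([pumitʃe], [pumitʃu]), so there is no rule changing /tʃ/ to [k] before the 1SG.POSS suffix.
The alternation reflects palatalization before a front vowel: /k/ and /s/ become palato-alveolar [tʃ] and [ʃ] before a front vowel. /k/ is underlying.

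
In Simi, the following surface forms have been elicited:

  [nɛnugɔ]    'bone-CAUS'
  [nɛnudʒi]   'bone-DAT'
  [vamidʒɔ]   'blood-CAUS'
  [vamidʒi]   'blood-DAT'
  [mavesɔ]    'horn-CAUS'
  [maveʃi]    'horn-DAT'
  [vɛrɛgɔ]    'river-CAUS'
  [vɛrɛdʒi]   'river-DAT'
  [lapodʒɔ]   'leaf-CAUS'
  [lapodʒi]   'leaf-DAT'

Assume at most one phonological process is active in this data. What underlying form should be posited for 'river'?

In [vɛrɛgɔ] and [vɛrɛdʒi] the final segment of 'river' alternates: [g] ~ [dʒ].
If /dʒ/ were underlying and a rule turned it into [g] before the CAUS suffix, 'blood' would also alternate; but it has [dʒ] in both [vamidʒɔ] and [vamidʒi].
So /g/ is underlying, and a rule of palatalization before a front vowel — /g/ and /s/ become palato-alveolar [dʒ] and [ʃ] before a front vowel — gives [dʒ].

/vɛrɛg/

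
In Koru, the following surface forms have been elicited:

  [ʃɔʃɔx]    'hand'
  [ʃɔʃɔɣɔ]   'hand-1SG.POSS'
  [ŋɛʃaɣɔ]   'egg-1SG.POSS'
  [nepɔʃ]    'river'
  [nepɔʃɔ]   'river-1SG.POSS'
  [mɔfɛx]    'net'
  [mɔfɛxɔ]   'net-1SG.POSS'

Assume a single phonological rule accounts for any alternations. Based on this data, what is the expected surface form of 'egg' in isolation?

In [ʃɔʃɔx] and [ʃɔʃɔɣɔ] the final segment of 'hand' alternates: [x] ~ [ɣ].
The stem 'net' ([mɔfɛx], [mɔfɛxɔ]) shows [x] unchanged in both environments, so [x] cannot be basic with [ɣ] derived before the 1SG.POSS suffix.
Therefore /ɣ/ is basic and [x] is derived by word-final obstruent devoicing (voiced obstruents become voiceless word-finally).
From [ŋɛʃaɣɔ] the stem 'egg' is /ŋɛʃaɣ/; word-finally this yields [ŋɛʃax].

[ŋɛʃax]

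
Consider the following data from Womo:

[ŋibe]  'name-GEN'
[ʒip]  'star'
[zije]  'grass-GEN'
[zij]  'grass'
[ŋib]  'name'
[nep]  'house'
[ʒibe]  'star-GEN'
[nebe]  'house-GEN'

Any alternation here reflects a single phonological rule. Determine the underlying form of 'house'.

The stem for 'house' ends in [b] in [nebe] but [p] in [nep].
The stem 'name' ([ŋibe], [ŋib]) shows [b] unchanged in both environments, so [b] cannot be basic with [p] derived in isolation.
So /p/ is underlying, and a rule of intervocalic voicing — voiceless stops become voiced between vowels — gives [b].

/nep/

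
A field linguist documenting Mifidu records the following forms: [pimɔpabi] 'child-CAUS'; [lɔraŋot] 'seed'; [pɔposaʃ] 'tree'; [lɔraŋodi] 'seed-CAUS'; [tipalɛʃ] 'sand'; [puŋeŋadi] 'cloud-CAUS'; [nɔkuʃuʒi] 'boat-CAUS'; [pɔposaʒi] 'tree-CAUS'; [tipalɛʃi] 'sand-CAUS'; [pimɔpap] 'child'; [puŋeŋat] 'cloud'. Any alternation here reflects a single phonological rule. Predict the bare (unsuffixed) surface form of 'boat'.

[nɔkuʃuʃ]

'tree' shows [ʒ] ~ [ʃ] at the end of the stem ([pɔposaʒi] vs [pɔposaʃ]).
But 'sand' keeps [ʃ] in both environments ([tipalɛʃi], [tipalɛʃ]), so there is no rule changing /ʃ/ to [ʒ] before the CAUS suffix.
Therefore /ʒ/ is basic and [ʃ] is derived by word-final obstruent devoicing (voiced obstruents become voiceless word-finally).
From [nɔkuʃuʒi] the stem 'boat' is /nɔkuʃuʒ/; word-finally this yields [nɔkuʃuʃ].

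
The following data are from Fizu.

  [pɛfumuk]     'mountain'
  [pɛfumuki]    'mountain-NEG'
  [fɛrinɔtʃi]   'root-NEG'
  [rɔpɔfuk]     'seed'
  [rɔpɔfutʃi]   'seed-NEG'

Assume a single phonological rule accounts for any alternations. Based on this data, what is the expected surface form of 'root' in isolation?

The stem for 'seed' ends in [k] in [rɔpɔfuk] but [tʃ] in [rɔpɔfutʃi].
The stem 'mountain' ([pɛfumuk], [pɛfumuki]) shows [k] unchanged in both environments, so [k] cannot be basic with [tʃ] derived before the NEG suffix.
The underlying segment must be /tʃ/; palato-alveolar /tʃ/ becomes [k] when no front vowel follows, yielding [k] there.
From [fɛrinɔtʃi] the stem 'root' is /fɛrinɔtʃ/; when no front vowel follows this yields [fɛrinɔk].

[fɛrinɔk]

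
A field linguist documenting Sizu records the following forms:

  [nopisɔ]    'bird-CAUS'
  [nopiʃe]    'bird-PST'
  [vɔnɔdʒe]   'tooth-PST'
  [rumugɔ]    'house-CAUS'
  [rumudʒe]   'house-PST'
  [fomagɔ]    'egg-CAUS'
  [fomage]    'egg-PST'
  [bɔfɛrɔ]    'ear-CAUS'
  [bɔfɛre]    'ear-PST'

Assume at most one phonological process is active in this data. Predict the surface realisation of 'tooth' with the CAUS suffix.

[vɔnɔgɔ]

In [rumugɔ] and [rumudʒe] the final segment of 'house' alternates: [g] ~ [dʒ].
Compare 'egg', with invariant [g] in [fomagɔ] and [fomage]: an analysis with underlying /g/ and a rule producing [dʒ] before the PST suffix would wrongly predict alternation here too.
The underlying segment must be /dʒ/; palato-alveolar /dʒ/ and /ʃ/ become [g] and [s] when no front vowel follows, yielding [g] there.
From [vɔnɔdʒe] the stem 'tooth' is /vɔnɔdʒ/; when no front vowel follows this yields [vɔnɔgɔ].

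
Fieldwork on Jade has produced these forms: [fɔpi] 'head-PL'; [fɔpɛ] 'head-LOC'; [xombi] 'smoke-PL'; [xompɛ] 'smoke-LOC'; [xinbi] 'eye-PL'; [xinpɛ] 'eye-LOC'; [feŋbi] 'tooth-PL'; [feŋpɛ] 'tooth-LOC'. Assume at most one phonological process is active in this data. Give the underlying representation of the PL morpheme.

/-bi/

The PL morpheme has two allomorphs, [-bi] and [-pi].
By contrast the LOC suffix keeps its initial [p] throughout — that segment must be underlying.
The PL suffix is therefore /-bi/ underlyingly, with post-vocalic devoicing: voiced stops become voiceless after a vowel.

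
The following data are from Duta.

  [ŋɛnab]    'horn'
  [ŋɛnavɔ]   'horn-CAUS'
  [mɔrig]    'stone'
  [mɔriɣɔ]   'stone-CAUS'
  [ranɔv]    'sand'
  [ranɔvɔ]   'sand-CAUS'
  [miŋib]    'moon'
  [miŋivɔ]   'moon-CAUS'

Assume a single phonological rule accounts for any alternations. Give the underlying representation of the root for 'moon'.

/miŋib/

'moon' shows [b] ~ [v] at the end of the stem ([miŋib] vs [miŋivɔ]).
The stem 'sand' ([ranɔv], [ranɔvɔ]) shows [v] unchanged in both environments, so [v] cannot be basic with [b] derived in isolation.
The underlying segment must be /b/; voiced stops become fricatives between vowels, yielding [v] there.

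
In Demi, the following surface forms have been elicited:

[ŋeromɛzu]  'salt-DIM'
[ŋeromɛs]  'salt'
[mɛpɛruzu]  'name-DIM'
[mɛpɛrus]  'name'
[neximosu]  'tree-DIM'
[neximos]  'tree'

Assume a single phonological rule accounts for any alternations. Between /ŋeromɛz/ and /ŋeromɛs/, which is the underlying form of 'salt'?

/ŋeromɛz/

'salt' shows [z] ~ [s] at the end of the stem ([ŋeromɛzu] vs [ŋeromɛs]).
But 'tree' keeps [s] in both environments ([neximosu], [neximos]), so there is no rule changing /s/ to [z] before the DIM suffix.
The alternation reflects word-final obstruent devoicing: voiced obstruents become voiceless word-finally. /z/ is underlying.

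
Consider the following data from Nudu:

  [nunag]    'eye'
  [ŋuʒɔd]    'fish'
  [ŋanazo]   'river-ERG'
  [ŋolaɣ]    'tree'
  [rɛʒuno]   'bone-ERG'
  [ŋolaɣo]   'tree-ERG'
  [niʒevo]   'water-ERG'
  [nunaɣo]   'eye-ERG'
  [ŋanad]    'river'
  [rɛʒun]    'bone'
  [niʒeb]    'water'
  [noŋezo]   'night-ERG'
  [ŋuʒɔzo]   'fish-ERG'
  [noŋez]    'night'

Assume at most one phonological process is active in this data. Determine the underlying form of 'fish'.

/ŋuʒɔd/

The stem for 'fish' ends in [d] in [ŋuʒɔd] but [z] in [ŋuʒɔzo].
The stem 'night' ([noŋez], [noŋezo]) shows [z] unchanged in both environments, so [z] cannot be basic with [d] derived in isolation.
The underlying segment must be /d/; voiced stops become fricatives between vowels, yielding [z] there.
So 'fish' = /ŋuʒɔd/.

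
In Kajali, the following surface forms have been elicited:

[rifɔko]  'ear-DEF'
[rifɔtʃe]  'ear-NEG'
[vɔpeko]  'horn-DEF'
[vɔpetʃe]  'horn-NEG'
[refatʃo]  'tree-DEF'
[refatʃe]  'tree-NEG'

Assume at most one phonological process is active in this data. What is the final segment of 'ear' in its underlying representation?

In [rifɔko] and [rifɔtʃe] the final segment of 'ear' alternates: [k] ~ [tʃ].
If /tʃ/ were underlying and a rule turned it into [k] before the DEF suffix, 'tree' would also alternate; but it has [tʃ] in both [refatʃo] and [refatʃe].
The alternation reflects palatalization before a front vowel: /k/ becomes palato-alveolar [tʃ] before a front vowel. /k/ is underlying.

/k/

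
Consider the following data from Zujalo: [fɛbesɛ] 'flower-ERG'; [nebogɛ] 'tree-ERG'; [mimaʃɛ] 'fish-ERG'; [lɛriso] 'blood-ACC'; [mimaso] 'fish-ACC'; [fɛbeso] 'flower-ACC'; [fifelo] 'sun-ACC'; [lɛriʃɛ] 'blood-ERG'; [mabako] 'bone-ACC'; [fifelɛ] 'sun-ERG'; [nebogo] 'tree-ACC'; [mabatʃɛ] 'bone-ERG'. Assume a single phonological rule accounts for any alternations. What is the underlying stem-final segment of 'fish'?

/ʃ/

In [mimaʃɛ] and [mimaso] the final segment of 'fish' alternates: [ʃ] ~ [s].
If /s/ were underlying and a rule turned it into [ʃ] before the ERG suffix, 'flower' would also alternate; but it has [s] in both [fɛbesɛ] and [fɛbeso].
Therefore /ʃ/ is basic and [s] is derived by depalatalization (palato-alveolar /tʃ/ and /ʃ/ become [k] and [s] when no front vowel follows).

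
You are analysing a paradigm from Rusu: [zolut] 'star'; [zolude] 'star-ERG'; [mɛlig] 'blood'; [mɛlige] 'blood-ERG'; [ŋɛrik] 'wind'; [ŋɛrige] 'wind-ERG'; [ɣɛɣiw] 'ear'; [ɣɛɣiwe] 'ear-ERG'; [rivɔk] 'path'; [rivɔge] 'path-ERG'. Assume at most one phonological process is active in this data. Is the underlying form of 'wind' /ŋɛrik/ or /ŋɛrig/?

/ŋɛrik/

'wind' shows [k] ~ [g] at the end of the stem ([ŋɛrik] vs [ŋɛrige]).
If /g/ were underlying and a rule turned it into [k] in isolation, 'blood' would also alternate; but it has [g] in both [mɛlig] and [mɛlige].
The alternation reflects intervocalic voicing: voiceless stops become voiced between vowels. /k/ is underlying.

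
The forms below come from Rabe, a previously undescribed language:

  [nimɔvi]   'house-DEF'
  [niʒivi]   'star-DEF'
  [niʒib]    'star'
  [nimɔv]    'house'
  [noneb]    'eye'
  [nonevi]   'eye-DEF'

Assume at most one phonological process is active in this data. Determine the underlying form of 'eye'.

/noneb/

In [noneb] and [nonevi] the final segment of 'eye' alternates: [b] ~ [v].
Compare 'house', with invariant [v] in [nimɔv] and [nimɔvi]: an analysis with underlying /v/ and a rule producing [b] in isolation would wrongly predict alternation here too.
The alternation reflects intervocalic spirantization: voiced stops become fricatives between vowels. /b/ is underlying.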